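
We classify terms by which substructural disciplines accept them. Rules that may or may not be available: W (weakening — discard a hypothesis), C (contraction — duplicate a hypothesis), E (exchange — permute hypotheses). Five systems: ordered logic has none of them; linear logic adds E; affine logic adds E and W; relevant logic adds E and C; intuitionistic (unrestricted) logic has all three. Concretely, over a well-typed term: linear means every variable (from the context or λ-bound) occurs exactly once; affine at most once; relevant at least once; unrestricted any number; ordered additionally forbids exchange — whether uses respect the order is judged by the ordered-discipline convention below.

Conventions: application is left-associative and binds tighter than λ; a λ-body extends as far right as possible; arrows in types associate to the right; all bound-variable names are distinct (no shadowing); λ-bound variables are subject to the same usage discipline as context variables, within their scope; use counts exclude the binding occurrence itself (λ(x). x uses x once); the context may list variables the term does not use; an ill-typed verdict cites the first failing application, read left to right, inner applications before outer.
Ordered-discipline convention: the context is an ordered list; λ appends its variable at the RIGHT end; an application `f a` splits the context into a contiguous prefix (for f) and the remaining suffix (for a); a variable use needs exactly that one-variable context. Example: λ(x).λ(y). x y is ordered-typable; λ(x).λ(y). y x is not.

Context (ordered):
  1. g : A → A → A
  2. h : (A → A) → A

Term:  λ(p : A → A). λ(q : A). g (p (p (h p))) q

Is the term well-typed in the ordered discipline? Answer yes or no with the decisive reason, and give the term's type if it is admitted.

no — needs contraction — p ×3
variable uses: g: 1×, h: 1×, p [bound]: 3×, q [bound]: 1×
order of uses: g, p, p, h, p, q
typing: well-typed at (A → A) → A → A
across the five disciplines: ordered ✗, linear ✗, affine ✗, relevant ✓, unrestricted ✓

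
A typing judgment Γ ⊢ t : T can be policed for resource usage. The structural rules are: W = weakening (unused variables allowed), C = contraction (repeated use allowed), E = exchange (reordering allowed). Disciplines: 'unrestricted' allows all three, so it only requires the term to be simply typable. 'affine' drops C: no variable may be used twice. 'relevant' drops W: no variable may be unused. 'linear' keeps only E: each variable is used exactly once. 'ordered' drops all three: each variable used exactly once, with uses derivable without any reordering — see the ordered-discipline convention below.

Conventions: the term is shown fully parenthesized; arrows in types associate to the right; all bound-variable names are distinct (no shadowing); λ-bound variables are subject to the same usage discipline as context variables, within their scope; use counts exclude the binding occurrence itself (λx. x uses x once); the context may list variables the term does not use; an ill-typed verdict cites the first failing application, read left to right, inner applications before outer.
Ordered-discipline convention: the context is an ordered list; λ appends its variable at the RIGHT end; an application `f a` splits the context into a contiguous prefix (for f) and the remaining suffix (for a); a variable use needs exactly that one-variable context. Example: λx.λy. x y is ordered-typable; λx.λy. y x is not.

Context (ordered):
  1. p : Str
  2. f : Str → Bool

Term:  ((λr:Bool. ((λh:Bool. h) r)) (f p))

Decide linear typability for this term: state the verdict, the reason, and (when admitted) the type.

yes — each of p, f, r, h used exactly once; term : Bool
counts: p ×1, f ×1, r (λ-bound) ×1, h (λ-bound) ×1
left-to-right use order: h, r, f, p
typing: the term checks, with type Bool
per-discipline verdicts: ordered ✗ | linear ✓ | affine ✓ | relevant ✓ | unrestricted ✓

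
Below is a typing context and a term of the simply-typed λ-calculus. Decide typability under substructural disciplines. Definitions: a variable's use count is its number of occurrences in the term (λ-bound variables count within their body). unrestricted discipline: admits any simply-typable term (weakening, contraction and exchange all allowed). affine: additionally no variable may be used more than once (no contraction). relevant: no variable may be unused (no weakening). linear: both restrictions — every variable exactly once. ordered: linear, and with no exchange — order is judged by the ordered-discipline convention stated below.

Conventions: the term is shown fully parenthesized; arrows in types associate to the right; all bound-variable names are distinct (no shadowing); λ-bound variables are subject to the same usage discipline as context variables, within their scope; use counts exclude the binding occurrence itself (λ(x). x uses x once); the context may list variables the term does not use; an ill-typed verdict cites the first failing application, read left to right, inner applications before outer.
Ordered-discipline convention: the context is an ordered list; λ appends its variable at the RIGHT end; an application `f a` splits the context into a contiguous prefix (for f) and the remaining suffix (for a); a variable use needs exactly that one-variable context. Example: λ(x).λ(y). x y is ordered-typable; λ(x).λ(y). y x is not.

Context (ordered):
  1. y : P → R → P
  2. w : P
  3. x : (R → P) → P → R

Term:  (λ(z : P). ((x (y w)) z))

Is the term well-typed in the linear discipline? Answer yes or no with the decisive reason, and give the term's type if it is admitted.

yes — each of y, w, x, z used exactly once; term : P → R
usage: y: 1, w: 1, x: 1, z (λ-bound): 1
left-to-right use order: x, y, w, z
typing: well-typed — term : P → R
per-discipline verdicts: ordered ✗ · linear ✓ · affine ✓ · relevant ✓ · unrestricted ✓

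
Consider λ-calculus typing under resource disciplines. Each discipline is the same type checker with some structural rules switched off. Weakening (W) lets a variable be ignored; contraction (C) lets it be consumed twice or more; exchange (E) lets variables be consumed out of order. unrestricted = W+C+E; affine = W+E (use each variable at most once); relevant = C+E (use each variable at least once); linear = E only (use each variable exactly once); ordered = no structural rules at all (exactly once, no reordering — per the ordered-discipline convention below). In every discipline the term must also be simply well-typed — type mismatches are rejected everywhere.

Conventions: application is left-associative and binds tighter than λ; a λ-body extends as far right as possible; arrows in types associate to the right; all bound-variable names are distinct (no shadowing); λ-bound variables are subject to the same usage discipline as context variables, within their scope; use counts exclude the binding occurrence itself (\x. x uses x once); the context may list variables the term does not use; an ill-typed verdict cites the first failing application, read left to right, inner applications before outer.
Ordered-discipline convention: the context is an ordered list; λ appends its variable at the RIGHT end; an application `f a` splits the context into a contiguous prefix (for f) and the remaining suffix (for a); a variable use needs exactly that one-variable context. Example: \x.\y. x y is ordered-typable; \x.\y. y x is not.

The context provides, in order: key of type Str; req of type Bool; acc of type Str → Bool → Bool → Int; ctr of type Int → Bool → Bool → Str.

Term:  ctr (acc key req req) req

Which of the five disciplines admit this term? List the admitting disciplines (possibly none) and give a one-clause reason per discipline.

admitting disciplines: relevant, unrestricted
usage: key ×1, req ×3, acc ×1, ctr ×1
use order (left to right): ctr, acc, key, req, req, req
typing: ✓ — Bool → Str
ordered: ✗ — needs contraction — req ×3
linear: ✗ — needs contraction — req ×3
affine: ✗ — needs contraction — req ×3
relevant: ✓ — none of key, req, acc, ctr goes unused
unrestricted: ✓ — type-checks (Bool → Str) and nothing is barred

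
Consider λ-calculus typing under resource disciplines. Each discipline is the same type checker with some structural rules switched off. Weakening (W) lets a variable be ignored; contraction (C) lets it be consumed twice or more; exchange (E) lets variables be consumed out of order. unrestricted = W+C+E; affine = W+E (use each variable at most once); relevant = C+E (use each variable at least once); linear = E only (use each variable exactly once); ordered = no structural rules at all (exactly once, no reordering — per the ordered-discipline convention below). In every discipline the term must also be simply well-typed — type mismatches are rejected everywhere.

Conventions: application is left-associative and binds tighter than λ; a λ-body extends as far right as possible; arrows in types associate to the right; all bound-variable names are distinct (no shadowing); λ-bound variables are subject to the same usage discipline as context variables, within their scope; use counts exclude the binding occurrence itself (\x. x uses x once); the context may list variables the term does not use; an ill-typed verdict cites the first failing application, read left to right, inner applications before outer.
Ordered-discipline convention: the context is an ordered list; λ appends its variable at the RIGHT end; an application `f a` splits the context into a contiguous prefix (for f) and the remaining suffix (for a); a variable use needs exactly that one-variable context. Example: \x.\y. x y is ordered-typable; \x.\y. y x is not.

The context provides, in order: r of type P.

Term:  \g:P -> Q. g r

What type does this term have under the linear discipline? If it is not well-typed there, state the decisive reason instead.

term : (P -> Q) -> Q
variable uses: r: 1×, g [bound]: 1×
uses in reading order: g, r
typing: ✓ — (P -> Q) -> Q
per-discipline verdicts: ordered ✗ | linear ✓ | affine ✓ | relevant ✓ | unrestricted ✓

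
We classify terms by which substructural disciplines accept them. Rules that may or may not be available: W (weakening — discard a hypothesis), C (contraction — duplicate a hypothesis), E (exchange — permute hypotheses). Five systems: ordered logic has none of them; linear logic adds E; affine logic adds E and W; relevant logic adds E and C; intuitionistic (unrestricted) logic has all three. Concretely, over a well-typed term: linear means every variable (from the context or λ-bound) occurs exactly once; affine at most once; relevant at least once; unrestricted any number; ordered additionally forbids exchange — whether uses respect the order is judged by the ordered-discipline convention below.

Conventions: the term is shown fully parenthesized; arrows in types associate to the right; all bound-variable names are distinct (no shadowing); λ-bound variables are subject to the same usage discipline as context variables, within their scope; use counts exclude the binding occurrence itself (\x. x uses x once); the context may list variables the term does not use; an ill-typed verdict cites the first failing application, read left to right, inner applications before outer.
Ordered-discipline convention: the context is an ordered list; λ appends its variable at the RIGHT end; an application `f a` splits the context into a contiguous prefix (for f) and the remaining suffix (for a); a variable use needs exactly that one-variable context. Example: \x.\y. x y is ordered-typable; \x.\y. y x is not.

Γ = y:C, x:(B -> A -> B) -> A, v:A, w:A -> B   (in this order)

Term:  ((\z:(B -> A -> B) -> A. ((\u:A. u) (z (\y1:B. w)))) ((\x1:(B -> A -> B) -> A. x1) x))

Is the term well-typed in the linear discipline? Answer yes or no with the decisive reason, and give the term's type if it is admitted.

no — y, v, y1 left unused
counts: y=0, x=1, v=0, w=1, z (bound)=1, u (bound)=1, y1 (bound)=0, x1 (bound)=1
use order (left to right): u, z, w, x1, x
typing: ✓ — A
across the five disciplines: ordered ✗ | linear ✗ | affine ✓ | relevant ✗ | unrestricted ✓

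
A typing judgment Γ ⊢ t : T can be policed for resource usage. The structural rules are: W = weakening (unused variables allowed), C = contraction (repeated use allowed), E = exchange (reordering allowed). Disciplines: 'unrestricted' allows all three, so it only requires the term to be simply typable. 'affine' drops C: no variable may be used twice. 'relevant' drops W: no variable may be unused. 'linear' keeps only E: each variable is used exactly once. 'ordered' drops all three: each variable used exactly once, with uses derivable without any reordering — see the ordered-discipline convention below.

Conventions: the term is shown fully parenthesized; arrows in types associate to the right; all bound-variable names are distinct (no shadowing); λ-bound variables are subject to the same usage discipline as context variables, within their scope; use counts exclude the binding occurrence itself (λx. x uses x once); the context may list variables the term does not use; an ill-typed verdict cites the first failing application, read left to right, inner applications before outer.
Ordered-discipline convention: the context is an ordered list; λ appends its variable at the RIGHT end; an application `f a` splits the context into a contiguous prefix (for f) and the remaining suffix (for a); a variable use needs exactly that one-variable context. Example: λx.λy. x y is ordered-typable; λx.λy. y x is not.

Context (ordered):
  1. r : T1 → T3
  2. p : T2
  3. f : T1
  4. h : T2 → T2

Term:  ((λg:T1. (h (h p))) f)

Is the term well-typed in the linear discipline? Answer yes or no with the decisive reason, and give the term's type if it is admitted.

no — h ×2 used more than once (contraction); r, g never used (weakening)
usage: r: 0, p: 1, f: 1, h: 2, g [bound]: 0
left-to-right use order: h, h, p, f
typing: well-typed — term : T2
per-discipline verdicts: ordered ✗ | linear ✗ | affine ✗ | relevant ✗ | unrestricted ✓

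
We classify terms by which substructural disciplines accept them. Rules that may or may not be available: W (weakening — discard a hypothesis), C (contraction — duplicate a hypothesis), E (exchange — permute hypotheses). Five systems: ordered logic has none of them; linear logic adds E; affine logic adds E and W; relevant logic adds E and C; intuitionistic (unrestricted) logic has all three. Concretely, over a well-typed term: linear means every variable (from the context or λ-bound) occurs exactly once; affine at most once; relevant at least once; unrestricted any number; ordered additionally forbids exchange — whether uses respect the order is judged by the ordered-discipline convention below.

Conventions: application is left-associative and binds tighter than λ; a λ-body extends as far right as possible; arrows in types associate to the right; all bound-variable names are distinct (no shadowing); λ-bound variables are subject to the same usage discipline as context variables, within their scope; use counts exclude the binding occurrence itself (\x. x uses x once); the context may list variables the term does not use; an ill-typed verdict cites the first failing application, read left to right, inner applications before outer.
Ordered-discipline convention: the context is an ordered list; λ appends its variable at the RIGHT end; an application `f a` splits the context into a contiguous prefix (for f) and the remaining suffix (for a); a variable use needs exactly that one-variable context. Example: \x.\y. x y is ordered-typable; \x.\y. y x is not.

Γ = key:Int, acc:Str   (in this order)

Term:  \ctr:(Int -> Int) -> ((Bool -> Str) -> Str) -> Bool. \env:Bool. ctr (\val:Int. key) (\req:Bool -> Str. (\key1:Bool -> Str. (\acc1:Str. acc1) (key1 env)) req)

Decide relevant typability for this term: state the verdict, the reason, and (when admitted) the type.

no — acc, val never used (weakening)
counts: key=1; acc=0; ctr [bound]=1; env [bound]=1; val [bound]=0; req [bound]=1; key1 [bound]=1; acc1 [bound]=1
order of uses: ctr, key, acc1, key1, env, req
typing: ✓ — ((Int -> Int) -> ((Bool -> Str) -> Str) -> Bool) -> Bool -> Bool
all disciplines: ordered ✗ · linear ✗ · affine ✓ · relevant ✗ · unrestricted ✓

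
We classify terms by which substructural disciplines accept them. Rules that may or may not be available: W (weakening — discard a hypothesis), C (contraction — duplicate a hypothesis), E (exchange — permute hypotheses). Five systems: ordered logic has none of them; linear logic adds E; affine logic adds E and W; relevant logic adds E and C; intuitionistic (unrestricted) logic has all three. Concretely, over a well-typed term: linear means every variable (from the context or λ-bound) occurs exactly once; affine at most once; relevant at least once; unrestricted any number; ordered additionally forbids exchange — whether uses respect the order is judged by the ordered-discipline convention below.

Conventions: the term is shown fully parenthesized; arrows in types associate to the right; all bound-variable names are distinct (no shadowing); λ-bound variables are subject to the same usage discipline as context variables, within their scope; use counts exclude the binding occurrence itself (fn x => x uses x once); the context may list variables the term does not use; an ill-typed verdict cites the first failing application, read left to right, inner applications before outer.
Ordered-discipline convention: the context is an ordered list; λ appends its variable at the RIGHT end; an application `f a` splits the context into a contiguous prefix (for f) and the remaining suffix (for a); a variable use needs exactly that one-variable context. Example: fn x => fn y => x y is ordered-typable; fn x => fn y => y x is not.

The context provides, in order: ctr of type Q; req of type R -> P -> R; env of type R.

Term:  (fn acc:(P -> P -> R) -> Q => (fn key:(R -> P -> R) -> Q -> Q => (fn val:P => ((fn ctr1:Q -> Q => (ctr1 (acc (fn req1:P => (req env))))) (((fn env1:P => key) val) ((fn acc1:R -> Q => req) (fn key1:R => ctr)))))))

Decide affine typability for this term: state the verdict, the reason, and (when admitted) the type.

no — repeated use of req ×2
usage: ctr: 1, req: 2, env: 1, acc (λ-bound): 1, key (λ-bound): 1, val (λ-bound): 1, ctr1 (λ-bound): 1, req1 (λ-bound): 0, env1 (λ-bound): 0, acc1 (λ-bound): 0, key1 (λ-bound): 0
order of uses: ctr1, acc, req, env, key, val, req, ctr
typing: the term checks, with type ((P -> P -> R) -> Q) -> ((R -> P -> R) -> Q -> Q) -> P -> Q
summary: ordered ✗ · linear ✗ · affine ✗ · relevant ✗ · unrestricted ✓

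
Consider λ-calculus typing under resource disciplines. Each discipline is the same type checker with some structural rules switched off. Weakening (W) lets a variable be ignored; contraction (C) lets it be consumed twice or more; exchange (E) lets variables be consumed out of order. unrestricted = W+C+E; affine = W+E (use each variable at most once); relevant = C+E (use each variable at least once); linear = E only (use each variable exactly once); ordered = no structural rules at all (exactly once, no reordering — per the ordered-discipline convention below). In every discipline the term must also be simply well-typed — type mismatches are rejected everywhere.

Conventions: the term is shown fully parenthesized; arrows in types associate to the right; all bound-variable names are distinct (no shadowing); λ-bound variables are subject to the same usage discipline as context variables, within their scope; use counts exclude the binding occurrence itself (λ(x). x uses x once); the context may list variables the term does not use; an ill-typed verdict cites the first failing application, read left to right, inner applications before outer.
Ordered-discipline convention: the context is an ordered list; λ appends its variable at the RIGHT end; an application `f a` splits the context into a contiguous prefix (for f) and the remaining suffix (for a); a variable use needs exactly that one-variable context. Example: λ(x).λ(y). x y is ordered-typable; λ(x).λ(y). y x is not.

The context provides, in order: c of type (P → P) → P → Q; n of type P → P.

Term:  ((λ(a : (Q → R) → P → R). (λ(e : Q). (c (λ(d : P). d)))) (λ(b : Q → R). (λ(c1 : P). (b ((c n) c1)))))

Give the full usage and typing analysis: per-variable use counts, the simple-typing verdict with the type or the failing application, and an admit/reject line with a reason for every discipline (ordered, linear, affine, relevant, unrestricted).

use counts: c=2; n=1; a (bound)=0; e (bound)=0; d (bound)=1; b (bound)=1; c1 (bound)=1
left-to-right use order: c, d, b, c, n, c1
typing: the term checks, with type Q → P → Q
ordered: ✗, c ×2 used more than once (contraction); a, e never used (weakening)
linear: ✗, c ×2 used more than once (contraction); a, e never used (weakening)
affine: ✗, c ×2 used more than once (contraction)
relevant: ✗, a, e never used (weakening)
unrestricted: ✓, well-typed at Q → P → Q; no restrictions here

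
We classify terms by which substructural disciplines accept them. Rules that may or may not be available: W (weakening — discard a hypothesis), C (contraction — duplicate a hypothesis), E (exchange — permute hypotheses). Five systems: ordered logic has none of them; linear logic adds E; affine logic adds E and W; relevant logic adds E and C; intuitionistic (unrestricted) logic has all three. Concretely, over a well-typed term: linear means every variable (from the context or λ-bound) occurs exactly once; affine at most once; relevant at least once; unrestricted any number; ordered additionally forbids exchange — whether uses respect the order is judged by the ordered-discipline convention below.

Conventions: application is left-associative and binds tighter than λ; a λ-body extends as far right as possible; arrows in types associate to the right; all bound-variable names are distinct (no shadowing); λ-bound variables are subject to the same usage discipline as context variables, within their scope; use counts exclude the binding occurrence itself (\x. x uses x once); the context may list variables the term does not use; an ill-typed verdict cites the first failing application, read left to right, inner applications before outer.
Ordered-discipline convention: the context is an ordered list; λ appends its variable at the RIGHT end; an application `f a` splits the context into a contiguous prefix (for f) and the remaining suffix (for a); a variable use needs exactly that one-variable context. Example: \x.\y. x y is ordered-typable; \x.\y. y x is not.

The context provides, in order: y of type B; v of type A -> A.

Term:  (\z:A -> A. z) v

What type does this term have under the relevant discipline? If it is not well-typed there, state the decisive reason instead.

not well-typed under relevant — y left unused
use counts: y: 0; v: 1; z (λ-bound): 1
left-to-right use order: z, v
typing: ✓ — A -> A
across the five disciplines: ordered ✗ | linear ✗ | affine ✓ | relevant ✗ | unrestricted ✓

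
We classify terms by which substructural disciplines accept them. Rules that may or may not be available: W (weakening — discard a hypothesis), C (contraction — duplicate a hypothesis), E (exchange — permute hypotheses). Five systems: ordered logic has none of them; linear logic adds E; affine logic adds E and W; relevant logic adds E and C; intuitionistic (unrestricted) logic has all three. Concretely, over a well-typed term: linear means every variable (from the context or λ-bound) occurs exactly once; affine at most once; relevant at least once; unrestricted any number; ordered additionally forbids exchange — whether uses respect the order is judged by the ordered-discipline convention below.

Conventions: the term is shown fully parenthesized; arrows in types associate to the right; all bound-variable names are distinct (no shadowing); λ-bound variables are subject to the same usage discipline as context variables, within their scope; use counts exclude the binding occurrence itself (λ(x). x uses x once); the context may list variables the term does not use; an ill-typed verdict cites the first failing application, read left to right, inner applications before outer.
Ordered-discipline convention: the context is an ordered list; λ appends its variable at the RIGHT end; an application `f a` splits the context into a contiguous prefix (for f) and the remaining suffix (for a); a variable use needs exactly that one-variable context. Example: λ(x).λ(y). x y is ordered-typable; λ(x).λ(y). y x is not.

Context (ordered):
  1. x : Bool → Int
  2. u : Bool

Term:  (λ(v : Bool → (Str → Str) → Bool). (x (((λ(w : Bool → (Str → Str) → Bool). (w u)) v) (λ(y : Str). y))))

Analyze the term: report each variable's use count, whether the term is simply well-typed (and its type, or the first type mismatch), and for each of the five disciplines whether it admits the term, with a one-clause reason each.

counts: x: 1, u: 1, v (λ-bound): 1, w (λ-bound): 1, y (λ-bound): 1
left-to-right use order: x, w, u, v, y
typing: well-typed at (Bool → (Str → Str) → Bool) → Int
ordered: ✗ — no ordered split (uses run x, w, u, v, y)
linear: ✓ — exactly-once usage across x, u, v, w, y
affine: ✓ — at most one use each (x, u, v, w, y)
relevant: ✓ — none of x, u, v, w, y goes unused
unrestricted: ✓ — well-typed at (Bool → (Str → Str) → Bool) → Int; no restrictions here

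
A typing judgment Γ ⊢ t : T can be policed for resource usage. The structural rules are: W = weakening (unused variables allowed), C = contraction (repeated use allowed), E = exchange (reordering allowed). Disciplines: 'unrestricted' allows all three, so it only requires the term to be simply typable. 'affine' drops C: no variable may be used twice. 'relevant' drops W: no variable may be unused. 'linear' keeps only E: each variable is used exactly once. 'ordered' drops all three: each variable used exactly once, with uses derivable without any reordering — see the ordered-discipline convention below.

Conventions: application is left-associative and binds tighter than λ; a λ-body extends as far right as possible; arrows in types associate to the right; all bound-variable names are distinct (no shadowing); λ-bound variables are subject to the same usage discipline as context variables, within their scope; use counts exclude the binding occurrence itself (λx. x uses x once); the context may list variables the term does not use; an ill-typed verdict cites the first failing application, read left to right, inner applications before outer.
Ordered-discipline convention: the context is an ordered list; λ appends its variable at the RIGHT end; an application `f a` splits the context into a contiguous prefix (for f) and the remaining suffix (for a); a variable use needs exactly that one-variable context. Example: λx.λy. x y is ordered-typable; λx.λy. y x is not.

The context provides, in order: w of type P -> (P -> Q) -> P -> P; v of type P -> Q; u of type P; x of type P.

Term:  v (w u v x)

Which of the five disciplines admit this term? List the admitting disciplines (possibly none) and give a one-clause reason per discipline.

accepted by: relevant, unrestricted
variable uses: w=1; v=2; u=1; x=1
order of uses: v, w, u, v, x
typing: ✓ — Q
ordered: ✗, v ×2 used more than once (contraction)
linear: ✗, v ×2 used more than once (contraction)
affine: ✗, v ×2 used more than once (contraction)
relevant: ✓, every one of w, v, u, x appears
unrestricted: ✓, typability at Q is all that's needed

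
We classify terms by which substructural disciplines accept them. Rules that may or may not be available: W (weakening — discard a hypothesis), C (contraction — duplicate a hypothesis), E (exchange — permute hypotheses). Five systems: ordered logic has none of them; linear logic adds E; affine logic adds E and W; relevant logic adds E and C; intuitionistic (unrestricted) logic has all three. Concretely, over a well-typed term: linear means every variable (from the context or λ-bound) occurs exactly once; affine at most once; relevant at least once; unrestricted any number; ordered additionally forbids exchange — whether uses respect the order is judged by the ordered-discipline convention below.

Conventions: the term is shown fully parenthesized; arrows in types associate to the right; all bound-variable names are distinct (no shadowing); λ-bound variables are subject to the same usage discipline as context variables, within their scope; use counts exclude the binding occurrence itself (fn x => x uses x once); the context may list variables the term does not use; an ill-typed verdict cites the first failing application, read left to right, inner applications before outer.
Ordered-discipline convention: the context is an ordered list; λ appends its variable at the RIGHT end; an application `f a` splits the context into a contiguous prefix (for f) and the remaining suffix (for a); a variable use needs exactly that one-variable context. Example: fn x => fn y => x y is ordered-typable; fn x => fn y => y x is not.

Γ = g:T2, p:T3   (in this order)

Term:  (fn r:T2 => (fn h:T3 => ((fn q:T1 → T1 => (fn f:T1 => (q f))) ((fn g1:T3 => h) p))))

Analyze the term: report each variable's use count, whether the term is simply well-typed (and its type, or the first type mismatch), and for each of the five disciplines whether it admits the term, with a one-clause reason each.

variable uses: g: 0×; p: 1×; r (bound): 0×; h (bound): 1×; q (bound): 1×; f (bound): 1×; g1 (bound): 0×
use order (left to right): q, f, h, p
typing: ill-typed: an argument T3 mismatches the expected T1 → T1
ordered ✗ (fails simple typing)
linear ✗ (a type mismatch blocks all five)
affine ✗ (the type mismatch rejects it)
relevant ✗ (not simply typable)
unrestricted ✗ (fails simple typing)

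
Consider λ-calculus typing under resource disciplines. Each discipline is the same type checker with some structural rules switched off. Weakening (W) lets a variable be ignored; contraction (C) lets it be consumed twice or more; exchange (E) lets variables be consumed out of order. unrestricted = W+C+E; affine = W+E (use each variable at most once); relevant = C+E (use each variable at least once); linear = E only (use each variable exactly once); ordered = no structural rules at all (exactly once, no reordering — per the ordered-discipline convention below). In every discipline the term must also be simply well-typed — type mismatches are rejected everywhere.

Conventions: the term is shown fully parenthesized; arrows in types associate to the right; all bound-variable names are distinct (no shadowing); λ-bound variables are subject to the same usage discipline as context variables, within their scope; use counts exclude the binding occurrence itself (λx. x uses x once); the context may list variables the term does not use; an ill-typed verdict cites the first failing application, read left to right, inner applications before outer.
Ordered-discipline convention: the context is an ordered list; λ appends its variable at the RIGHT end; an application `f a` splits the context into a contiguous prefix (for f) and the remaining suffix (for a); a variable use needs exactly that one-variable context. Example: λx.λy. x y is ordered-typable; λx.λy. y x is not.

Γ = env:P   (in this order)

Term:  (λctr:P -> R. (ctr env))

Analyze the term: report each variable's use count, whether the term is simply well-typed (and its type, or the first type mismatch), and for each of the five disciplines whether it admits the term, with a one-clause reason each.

variable uses: env: 1, ctr [bound]: 1
uses in reading order: ctr, env
typing: the term checks, with type (P -> R) -> R
ordered: ✗, no ordered split (uses run ctr, env)
linear: ✓, each of env, ctr used exactly once
affine: ✓, env, ctr: no repeats, contraction unneeded
relevant: ✓, at least one use each (env, ctr)
unrestricted: ✓, well-typed at (P -> R) -> R; no restrictions here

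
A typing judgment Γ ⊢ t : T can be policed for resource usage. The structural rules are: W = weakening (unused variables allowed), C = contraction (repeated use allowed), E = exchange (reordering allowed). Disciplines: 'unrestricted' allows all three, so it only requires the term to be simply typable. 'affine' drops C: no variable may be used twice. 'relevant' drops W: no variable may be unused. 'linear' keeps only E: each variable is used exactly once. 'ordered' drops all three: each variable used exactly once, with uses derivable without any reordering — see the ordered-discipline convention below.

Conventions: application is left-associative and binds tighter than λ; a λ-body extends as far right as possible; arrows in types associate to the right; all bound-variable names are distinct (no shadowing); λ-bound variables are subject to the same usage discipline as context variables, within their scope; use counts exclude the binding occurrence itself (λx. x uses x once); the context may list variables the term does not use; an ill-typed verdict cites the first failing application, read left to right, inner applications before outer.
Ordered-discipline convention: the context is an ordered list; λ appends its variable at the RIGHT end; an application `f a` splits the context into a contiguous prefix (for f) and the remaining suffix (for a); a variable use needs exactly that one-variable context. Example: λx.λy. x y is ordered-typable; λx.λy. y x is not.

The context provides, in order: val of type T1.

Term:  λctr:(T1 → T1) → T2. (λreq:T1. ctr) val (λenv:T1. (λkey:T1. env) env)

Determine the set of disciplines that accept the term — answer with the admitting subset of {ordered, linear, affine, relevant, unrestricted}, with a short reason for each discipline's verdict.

admitting disciplines: unrestricted
counts: val ×1; ctr (bound) ×1; req (bound) ×0; env (bound) ×2; key (bound) ×0
uses in reading order: ctr, val, env, env
typing: the term checks, with type ((T1 → T1) → T2) → T2
ordered: ✗ — needs contraction — env ×2; req, key left unused
linear: ✗ — needs contraction — env ×2; req, key left unused
affine: ✗ — needs contraction — env ×2
relevant: ✗ — req, key left unused
unrestricted: ✓ — typability at ((T1 → T1) → T2) → T2 is all that's needed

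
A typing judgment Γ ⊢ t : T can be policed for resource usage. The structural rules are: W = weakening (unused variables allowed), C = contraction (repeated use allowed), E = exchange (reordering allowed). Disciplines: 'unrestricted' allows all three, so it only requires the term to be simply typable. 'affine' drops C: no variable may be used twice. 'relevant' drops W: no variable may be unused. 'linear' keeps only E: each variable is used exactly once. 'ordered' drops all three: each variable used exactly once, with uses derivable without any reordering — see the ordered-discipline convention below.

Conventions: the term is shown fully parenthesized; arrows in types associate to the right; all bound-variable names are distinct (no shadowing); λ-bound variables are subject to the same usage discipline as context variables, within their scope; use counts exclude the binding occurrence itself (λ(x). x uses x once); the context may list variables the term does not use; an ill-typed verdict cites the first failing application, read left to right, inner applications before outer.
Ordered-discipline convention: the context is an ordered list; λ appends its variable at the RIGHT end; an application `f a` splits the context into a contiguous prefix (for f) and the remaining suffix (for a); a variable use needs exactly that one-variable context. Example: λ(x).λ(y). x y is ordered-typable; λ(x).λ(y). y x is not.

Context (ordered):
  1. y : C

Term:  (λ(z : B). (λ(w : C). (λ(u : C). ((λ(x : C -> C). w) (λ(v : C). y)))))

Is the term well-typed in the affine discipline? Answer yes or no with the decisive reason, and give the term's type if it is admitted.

yes — none of y, z, w, u, x, v used more than once; term : B -> C -> C -> C
variable uses: y: 1, z (λ-bound): 0, w (λ-bound): 1, u (λ-bound): 0, x (λ-bound): 0, v (λ-bound): 0
left-to-right use order: w, y
typing: well-typed — term : B -> C -> C -> C
per-discipline verdicts: ordered ✗ | linear ✗ | affine ✓ | relevant ✗ | unrestricted ✓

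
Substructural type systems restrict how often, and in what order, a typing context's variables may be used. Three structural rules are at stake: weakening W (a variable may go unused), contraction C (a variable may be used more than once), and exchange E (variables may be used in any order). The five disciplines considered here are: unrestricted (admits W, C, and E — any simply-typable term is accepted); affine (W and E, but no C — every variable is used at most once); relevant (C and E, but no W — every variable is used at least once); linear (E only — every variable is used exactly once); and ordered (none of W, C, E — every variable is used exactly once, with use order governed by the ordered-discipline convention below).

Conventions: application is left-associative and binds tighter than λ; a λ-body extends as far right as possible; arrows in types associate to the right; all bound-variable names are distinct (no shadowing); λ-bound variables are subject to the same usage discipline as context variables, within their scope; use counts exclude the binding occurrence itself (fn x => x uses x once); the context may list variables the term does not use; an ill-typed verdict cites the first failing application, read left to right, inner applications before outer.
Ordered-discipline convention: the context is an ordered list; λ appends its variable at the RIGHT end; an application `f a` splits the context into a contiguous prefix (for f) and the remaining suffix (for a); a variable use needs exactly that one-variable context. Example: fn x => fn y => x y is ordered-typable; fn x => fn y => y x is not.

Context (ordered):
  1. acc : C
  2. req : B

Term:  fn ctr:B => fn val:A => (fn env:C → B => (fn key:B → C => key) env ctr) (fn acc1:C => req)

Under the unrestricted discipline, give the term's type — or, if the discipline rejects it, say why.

not well-typed under unrestricted — not simply typable
usage: acc=0; req=1; ctr [bound]=1; val [bound]=0; env [bound]=1; key [bound]=1; acc1 [bound]=0
left-to-right use order: key, env, ctr, req
typing: ill-typed: an argument C → B mismatches the expected B → C
per-discipline verdicts: ordered ✗ | linear ✗ | affine ✗ | relevant ✗ | unrestricted ✗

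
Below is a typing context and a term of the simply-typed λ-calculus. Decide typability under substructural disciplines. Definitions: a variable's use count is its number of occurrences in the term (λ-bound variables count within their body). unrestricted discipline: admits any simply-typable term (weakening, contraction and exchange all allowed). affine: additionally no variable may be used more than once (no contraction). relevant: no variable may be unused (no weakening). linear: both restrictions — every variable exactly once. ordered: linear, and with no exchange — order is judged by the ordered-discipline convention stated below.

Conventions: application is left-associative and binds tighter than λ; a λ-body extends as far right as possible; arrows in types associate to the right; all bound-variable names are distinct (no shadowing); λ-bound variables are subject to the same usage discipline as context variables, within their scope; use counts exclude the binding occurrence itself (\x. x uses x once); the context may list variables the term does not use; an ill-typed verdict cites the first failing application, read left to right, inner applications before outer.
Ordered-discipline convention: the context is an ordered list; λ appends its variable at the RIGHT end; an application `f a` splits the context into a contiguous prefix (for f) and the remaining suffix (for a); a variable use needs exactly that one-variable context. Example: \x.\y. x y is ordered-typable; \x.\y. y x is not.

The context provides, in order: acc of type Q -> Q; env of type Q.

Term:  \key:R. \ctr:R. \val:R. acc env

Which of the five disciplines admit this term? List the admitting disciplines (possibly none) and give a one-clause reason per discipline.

admitting disciplines: affine, unrestricted
variable uses: acc=1; env=1; key (bound)=0; ctr (bound)=0; val (bound)=0
order of uses: acc, env
typing: well-typed — term : R -> R -> R -> Q
ordered: ✗, unused: key, ctr, val — weakening required
linear: ✗, unused: key, ctr, val — weakening required
affine: ✓, at most one use each (acc, env, key, ctr, val)
relevant: ✗, unused: key, ctr, val — weakening required
unrestricted: ✓, well-typed at R -> R -> R -> Q; no restrictions here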